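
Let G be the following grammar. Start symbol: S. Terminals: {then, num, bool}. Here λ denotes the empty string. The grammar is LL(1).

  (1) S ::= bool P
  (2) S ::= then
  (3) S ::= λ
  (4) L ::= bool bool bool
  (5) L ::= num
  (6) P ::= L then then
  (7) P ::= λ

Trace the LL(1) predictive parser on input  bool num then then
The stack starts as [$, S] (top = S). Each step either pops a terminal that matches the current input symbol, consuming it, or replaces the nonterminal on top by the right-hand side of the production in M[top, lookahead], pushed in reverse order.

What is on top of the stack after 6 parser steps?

     Stack            Input                 Action
  1  $ S              bool num then then $  expand S ::= bool P
  2  $ P bool         bool num then then $  match bool
  3  $ P              num then then $       expand P ::= L then then
  4  $ then then L    num then then $       expand L ::= num
  5  $ then then num  num then then $       match num
  6  $ then then      then then $           match then
Stack after step 6: $ then (top = then).

then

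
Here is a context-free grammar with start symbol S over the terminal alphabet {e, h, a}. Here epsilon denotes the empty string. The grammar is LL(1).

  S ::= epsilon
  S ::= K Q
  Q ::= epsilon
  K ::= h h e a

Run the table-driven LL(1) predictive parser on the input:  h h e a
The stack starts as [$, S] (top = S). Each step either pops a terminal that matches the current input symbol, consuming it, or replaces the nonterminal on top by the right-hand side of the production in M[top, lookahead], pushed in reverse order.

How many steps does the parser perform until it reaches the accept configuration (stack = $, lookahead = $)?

step 1: stack=$ S  input=h h e a $  — expand S ::= K Q
step 2: stack=$ Q K  input=h h e a $  — expand K ::= h h e a
step 3: stack=$ Q a e h h  input=h h e a $  — match h
step 4: stack=$ Q a e h  input=h e a $  — match h
step 5: stack=$ Q a e  input=e a $  — match e
step 6: stack=$ Q a  input=a $  — match a
step 7: stack=$ Q  input=$  — expand Q ::= epsilon
Accept reached after 7 steps.

7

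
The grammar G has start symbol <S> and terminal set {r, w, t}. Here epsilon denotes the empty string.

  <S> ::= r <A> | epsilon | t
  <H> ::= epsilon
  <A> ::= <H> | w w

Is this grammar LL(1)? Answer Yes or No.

FIRST(<S>) = {epsilon, r, t}
FIRST(<H>) = {epsilon}
FIRST(<A>) = {epsilon, w}
FOLLOW(<S>) = {$}
FOLLOW(<H>) = {$}
FOLLOW(<A>) = {$}
Each cell of M receives at most one production.

Yes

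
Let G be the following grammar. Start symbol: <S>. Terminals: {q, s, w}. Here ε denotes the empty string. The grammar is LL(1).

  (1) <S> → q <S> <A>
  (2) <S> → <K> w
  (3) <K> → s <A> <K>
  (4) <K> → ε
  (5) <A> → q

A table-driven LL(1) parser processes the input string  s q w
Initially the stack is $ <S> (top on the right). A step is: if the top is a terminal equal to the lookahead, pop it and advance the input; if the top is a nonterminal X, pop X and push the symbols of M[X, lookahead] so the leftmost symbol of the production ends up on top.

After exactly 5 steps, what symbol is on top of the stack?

     Stack          Input    Action
  1  $ <S>          s q w $  expand <S> → <K> w
  2  $ w <K>        s q w $  expand <K> → s <A> <K>
  3  $ w <K> <A> s  s q w $  match s
  4  $ w <K> <A>    q w $    expand <A> → q
  5  $ w <K> q      q w $    match q
Stack after step 5: $ w <K> (top = <K>).

<K>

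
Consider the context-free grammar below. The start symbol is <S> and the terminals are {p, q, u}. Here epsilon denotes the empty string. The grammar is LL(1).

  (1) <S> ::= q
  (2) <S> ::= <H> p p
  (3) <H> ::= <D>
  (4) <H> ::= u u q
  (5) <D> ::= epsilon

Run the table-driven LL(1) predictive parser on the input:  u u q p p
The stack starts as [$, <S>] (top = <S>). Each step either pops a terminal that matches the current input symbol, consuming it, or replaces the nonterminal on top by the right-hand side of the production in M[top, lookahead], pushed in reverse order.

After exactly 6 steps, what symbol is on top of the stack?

p

     Stack        Input        Action
  1  $ <S>        u u q p p $  expand <S> ::= <H> p p
  2  $ p p <H>    u u q p p $  expand <H> ::= u u q
  3  $ p p q u u  u u q p p $  match u
  4  $ p p q u    u q p p $    match u
  5  $ p p q      q p p $      match q
  6  $ p p        p p $        match p
Stack after step 6: $ p (top = p).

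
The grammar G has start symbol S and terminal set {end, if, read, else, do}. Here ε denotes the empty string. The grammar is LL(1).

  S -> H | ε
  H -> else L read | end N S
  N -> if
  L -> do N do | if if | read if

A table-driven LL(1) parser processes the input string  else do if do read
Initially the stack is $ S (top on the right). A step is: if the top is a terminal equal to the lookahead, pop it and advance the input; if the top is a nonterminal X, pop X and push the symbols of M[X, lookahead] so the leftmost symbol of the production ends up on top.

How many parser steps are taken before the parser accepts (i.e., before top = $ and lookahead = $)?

9

     Stack           Input                 Action
  1  $ S             else do if do read $  expand S -> H
  2  $ H             else do if do read $  expand H -> else L read
  3  $ read L else   else do if do read $  match else
  4  $ read L        do if do read $       expand L -> do N do
  5  $ read do N do  do if do read $       match do
  6  $ read do N     if do read $          expand N -> if
  7  $ read do if    if do read $          match if
  8  $ read do       do read $             match do
  9  $ read          read $                match read
Accept reached after 9 steps.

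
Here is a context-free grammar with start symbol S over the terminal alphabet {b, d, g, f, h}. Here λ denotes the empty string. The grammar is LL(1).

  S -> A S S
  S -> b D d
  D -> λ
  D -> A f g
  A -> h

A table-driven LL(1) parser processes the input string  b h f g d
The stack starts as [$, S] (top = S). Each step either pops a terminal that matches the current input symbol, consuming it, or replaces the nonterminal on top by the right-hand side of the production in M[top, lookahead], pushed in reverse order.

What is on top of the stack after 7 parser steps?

d

     Stack      Input        Action
  1  $ S        b h f g d $  expand S -> b D d
  2  $ d D b    b h f g d $  match b
  3  $ d D      h f g d $    expand D -> A f g
  4  $ d g f A  h f g d $    expand A -> h
  5  $ d g f h  h f g d $    match h
  6  $ d g f    f g d $      match f
  7  $ d g      g d $        match g
Stack after step 7: $ d (top = d).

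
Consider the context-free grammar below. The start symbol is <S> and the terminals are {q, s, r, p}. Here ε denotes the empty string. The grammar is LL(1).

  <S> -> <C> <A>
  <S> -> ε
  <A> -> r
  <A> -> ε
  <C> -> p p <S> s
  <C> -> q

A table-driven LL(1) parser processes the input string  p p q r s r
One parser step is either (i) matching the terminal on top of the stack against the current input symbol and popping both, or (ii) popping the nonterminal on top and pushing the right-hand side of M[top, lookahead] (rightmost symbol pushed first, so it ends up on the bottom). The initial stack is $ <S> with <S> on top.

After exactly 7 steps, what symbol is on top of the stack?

<A>

     Stack            Input          Action
  1  $ <S>            p p q r s r $  expand <S> -> <C> <A>
  2  $ <A> <C>        p p q r s r $  expand <C> -> p p <S> s
  3  $ <A> s <S> p p  p p q r s r $  match p
  4  $ <A> s <S> p    p q r s r $    match p
  5  $ <A> s <S>      q r s r $      expand <S> -> <C> <A>
  6  $ <A> s <A> <C>  q r s r $      expand <C> -> q
  7  $ <A> s <A> q    q r s r $      match q
Stack after step 7: $ <A> s <A> (top = <A>).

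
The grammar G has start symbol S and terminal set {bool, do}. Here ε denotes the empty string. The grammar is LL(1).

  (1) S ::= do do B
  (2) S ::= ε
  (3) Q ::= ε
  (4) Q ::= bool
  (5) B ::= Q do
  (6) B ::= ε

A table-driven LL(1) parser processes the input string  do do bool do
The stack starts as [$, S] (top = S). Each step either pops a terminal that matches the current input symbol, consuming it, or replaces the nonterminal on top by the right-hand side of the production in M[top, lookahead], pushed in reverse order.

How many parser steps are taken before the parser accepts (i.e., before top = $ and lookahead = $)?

     Stack      Input            Action
  1  $ S        do do bool do $  expand S ::= do do B
  2  $ B do do  do do bool do $  match do
  3  $ B do     do bool do $     match do
  4  $ B        bool do $        expand B ::= Q do
  5  $ do Q     bool do $        expand Q ::= bool
  6  $ do bool  bool do $        match bool
  7  $ do       do $             match do
Accept reached after 7 steps.

7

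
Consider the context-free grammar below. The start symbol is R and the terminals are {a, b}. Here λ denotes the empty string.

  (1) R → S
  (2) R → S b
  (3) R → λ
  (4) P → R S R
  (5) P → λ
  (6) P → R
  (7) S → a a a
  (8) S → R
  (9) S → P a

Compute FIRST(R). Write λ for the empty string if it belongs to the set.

{λ, a, b}

FIRST(R) = {λ, a, b}  (via S, S b)
FIRST(P) = {λ, a, b}  (via R S R, R)
FIRST(S) = {λ, a, b}  (via R, P a)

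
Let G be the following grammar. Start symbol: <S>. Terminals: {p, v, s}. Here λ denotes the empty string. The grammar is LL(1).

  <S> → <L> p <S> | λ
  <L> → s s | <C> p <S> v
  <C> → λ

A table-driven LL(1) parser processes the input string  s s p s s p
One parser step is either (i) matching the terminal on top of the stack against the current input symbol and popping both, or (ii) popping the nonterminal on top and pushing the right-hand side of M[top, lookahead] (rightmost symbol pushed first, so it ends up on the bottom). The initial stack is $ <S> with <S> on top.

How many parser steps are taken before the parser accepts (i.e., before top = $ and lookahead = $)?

      Stack        Input          Action
   1  $ <S>        s s p s s p $  expand <S> → <L> p <S>
   2  $ <S> p <L>  s s p s s p $  expand <L> → s s
   3  $ <S> p s s  s s p s s p $  match s
   4  $ <S> p s    s p s s p $    match s
   5  $ <S> p      p s s p $      match p
   6  $ <S>        s s p $        expand <S> → <L> p <S>
   7  $ <S> p <L>  s s p $        expand <L> → s s
   8  $ <S> p s s  s s p $        match s
   9  $ <S> p s    s p $          match s
  10  $ <S> p      p $            match p
  11  $ <S>        $              expand <S> → λ
Accept reached after 11 steps.

11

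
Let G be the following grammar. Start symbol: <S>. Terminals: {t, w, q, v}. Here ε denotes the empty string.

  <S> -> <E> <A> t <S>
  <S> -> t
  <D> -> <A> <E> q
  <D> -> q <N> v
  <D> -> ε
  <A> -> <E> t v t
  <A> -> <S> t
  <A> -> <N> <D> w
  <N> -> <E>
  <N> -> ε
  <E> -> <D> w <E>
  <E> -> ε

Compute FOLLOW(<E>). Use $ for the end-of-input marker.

{q, t, v, w}

FIRST(<S>): from <S>-><E> <A> t <S> we get {q, t, w}; from <S>->t we get {t}. So FIRST(<S>) = {q, t, w}.
FIRST(<D>): from <D>-><A> <E> q we get {q, t, w}; from <D>->q <N> v we get {q}; from <D>->ε we get {ε}. So FIRST(<D>) = {ε, q, t, w}.
FIRST(<E>): from <E>-><D> w <E> we get {q, t, w}; from <E>->ε we get {ε}. So FIRST(<E>) = {ε, q, t, w}.
FIRST(<N>): from <N>-><E> we get {ε, q, t, w}; from <N>->ε we get {ε}. So FIRST(<N>) = {ε, q, t, w}.
FIRST(<A>): from <A>-><E> t v t we get {q, t, w}; from <A>-><S> t we get {q, t, w}; from <A>-><N> <D> w we get {q, t, w}. So FIRST(<A>) = {q, t, w}.
FOLLOW(<S>) includes $ since <S> is the start symbol.
FOLLOW(<S>): in <S>-><E> <A> t <S>, the suffix after <S> is empty (adds nothing new); in <A>-><S> t, <S> is followed by t with FIRST {t}. Thus FOLLOW(<S>) = {$, t}.
FOLLOW(<D>): in <A>-><N> <D> w, <D> is followed by w with FIRST {w}; in <E>-><D> w <E>, <D> is followed by w <E> with FIRST {w}. Thus FOLLOW(<D>) = {w}.
FOLLOW(<A>): in <S>-><E> <A> t <S>, <A> is followed by t <S> with FIRST {t}; in <D>-><A> <E> q, <A> is followed by <E> q with FIRST {q, t, w}. Thus FOLLOW(<A>) = {q, t, w}.
FOLLOW(<N>): in <D>->q <N> v, <N> is followed by v with FIRST {v}; in <A>-><N> <D> w, <N> is followed by <D> w with FIRST {q, t, w}. Thus FOLLOW(<N>) = {q, t, v, w}.
FOLLOW(<E>): in <S>-><E> <A> t <S>, <E> is followed by <A> t <S> with FIRST {q, t, w}; in <D>-><A> <E> q, <E> is followed by q with FIRST {q}; in <A>-><E> t v t, <E> is followed by t v t with FIRST {t}; in <N>-><E>, the suffix after <E> is empty, so FOLLOW(<E>) ⊇ FOLLOW(<N>) = {q, t, v, w}; in <E>-><D> w <E>, the suffix after <E> is empty (adds nothing new). Thus FOLLOW(<E>) = {q, t, v, w}.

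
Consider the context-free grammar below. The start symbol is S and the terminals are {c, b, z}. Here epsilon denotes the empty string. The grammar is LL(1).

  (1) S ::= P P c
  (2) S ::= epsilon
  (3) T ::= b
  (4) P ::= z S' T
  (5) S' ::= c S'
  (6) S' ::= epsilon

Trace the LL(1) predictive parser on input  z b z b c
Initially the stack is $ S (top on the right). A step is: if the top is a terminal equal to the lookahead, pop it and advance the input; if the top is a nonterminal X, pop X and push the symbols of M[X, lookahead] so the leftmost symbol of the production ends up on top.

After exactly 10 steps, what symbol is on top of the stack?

      Stack         Input        Action
   1  $ S           z b z b c $  expand S ::= P P c
   2  $ c P P       z b z b c $  expand P ::= z S' T
   3  $ c P T S' z  z b z b c $  match z
   4  $ c P T S'    b z b c $    expand S' ::= epsilon
   5  $ c P T       b z b c $    expand T ::= b
   6  $ c P b       b z b c $    match b
   7  $ c P         z b c $      expand P ::= z S' T
   8  $ c T S' z    z b c $      match z
   9  $ c T S'      b c $        expand S' ::= epsilon
  10  $ c T         b c $        expand T ::= b
Stack after step 10: $ c b (top = b).

b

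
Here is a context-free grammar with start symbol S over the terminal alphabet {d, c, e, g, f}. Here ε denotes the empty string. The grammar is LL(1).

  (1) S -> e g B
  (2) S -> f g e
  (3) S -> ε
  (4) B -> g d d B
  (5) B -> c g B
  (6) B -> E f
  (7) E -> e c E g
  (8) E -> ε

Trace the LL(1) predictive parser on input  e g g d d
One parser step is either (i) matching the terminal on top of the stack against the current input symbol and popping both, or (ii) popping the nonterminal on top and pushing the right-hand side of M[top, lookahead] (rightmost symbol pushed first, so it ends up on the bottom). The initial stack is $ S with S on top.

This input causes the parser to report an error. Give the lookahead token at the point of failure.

step 1: stack=$ S  input=e g g d d $  — expand S -> e g B
step 2: stack=$ B g e  input=e g g d d $  — match e
step 3: stack=$ B g  input=g g d d $  — match g
step 4: stack=$ B  input=g d d $  — expand B -> g d d B
step 5: stack=$ B d d g  input=g d d $  — match g
step 6: stack=$ B d d  input=d d $  — match d
step 7: stack=$ B d  input=d $  — match d
step 8: stack=$ B  input=$  — error: M[B, $] is empty

$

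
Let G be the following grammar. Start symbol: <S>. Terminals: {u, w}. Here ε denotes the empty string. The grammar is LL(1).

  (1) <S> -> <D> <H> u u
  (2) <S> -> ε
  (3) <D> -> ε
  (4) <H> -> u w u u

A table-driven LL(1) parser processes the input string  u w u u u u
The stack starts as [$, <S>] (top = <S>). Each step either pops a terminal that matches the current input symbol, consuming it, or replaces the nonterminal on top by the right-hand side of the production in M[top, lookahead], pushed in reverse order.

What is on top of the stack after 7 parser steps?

u

     Stack          Input          Action
  1  $ <S>          u w u u u u $  expand <S> -> <D> <H> u u
  2  $ u u <H> <D>  u w u u u u $  expand <D> -> ε
  3  $ u u <H>      u w u u u u $  expand <H> -> u w u u
  4  $ u u u u w u  u w u u u u $  match u
  5  $ u u u u w    w u u u u $    match w
  6  $ u u u u      u u u u $      match u
  7  $ u u u        u u u $        match u
Stack after step 7: $ u u (top = u).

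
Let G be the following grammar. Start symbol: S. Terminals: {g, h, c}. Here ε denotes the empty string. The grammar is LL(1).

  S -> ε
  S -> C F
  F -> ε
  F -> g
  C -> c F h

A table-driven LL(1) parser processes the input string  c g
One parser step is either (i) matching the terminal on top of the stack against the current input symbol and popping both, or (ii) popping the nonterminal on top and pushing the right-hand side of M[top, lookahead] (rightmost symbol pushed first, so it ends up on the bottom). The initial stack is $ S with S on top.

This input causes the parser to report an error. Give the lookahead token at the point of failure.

$

     Stack      Input  Action
  1  $ S        c g $  expand S -> C F
  2  $ F C      c g $  expand C -> c F h
  3  $ F h F c  c g $  match c
  4  $ F h F    g $    expand F -> g
  5  $ F h g    g $    match g
  6  $ F h      $      error: top is terminal h but lookahead is $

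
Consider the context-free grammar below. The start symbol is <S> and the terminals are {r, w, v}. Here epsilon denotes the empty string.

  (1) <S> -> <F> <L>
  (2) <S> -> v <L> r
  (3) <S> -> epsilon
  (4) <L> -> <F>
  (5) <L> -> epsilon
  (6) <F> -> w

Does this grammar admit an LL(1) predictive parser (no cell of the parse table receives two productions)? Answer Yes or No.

FIRST(<S>) = {epsilon, v, w}
FIRST(<L>) = {epsilon, w}
FIRST(<F>) = {w}
FOLLOW(<S>) = {$}
FOLLOW(<L>) = {$, r}
FOLLOW(<F>) = {$, r, w}
Each cell of M receives at most one production.

Yes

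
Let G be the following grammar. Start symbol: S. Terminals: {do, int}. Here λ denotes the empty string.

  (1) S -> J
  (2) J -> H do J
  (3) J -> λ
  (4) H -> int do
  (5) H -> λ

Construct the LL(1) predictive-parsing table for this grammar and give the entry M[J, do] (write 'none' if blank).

FIRST(H) = {λ, int}
FIRST(J) = {λ, do, int}  (via H do J)
FIRST(S) = {λ, do, int}  (via J)
FOLLOW(S) includes $ since S is the start symbol.
FOLLOW(S): S appears on no right-hand side. Thus FOLLOW(S) = {$}.
FOLLOW(J): in S->J, the suffix after J is empty, so FOLLOW(J) ⊇ FOLLOW(S) = {$}; in J->H do J, the suffix after J is empty (adds nothing new). Thus FOLLOW(J) = {$}.
For J -> H do J: FIRST(H do J) = {do, int}, so it goes in M[J, t] for t ∈ {do, int}.
For J -> λ: FIRST(λ) = {λ}, so it goes in M[J, t] for t ∈ {}; since λ ∈ FIRST, also for every t ∈ FOLLOW(J) = {$}.

J -> H do J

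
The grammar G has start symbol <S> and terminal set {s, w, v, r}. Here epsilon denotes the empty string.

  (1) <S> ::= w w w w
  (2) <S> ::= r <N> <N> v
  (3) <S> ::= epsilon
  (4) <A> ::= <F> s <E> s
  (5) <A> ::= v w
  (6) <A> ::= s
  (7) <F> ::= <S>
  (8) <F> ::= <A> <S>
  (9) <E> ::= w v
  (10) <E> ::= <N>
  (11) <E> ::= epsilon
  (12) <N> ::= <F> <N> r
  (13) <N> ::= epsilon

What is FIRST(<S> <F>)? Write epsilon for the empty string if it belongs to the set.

{epsilon, r, s, v, w}

FIRST(<S>): from <S>::=w w w w we get {w}; from <S>::=r <N> <N> v we get {r}; from <S>::=epsilon we get {epsilon}. So FIRST(<S>) = {epsilon, r, w}.
FIRST(<A>): from <A>::=<F> s <E> s we get {r, s, v, w}; from <A>::=v w we get {v}; from <A>::=s we get {s}. So FIRST(<A>) = {r, s, v, w}.
FIRST(<F>): from <F>::=<S> we get {epsilon, r, w}; from <F>::=<A> <S> we get {r, s, v, w}. So FIRST(<F>) = {epsilon, r, s, v, w}.
FIRST(<N>): from <N>::=<F> <N> r we get {r, s, v, w}; from <N>::=epsilon we get {epsilon}. So FIRST(<N>) = {epsilon, r, s, v, w}.
FIRST(<E>): from <E>::=w v we get {w}; from <E>::=<N> we get {epsilon, r, s, v, w}; from <E>::=epsilon we get {epsilon}. So FIRST(<E>) = {epsilon, r, s, v, w}.
FIRST(<S> <F>): take FIRST of each symbol in turn, carrying on past any symbol whose FIRST contains epsilon; result {epsilon, r, s, v, w}.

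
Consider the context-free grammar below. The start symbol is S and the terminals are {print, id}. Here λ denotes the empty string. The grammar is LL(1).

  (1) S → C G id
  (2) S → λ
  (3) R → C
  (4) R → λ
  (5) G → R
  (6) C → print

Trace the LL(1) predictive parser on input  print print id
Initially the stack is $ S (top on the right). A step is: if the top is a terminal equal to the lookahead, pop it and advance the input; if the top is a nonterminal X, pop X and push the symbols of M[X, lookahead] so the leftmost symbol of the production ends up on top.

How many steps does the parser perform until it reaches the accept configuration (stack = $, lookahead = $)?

step 1: stack=$ S  input=print print id $  — expand S → C G id
step 2: stack=$ id G C  input=print print id $  — expand C → print
step 3: stack=$ id G print  input=print print id $  — match print
step 4: stack=$ id G  input=print id $  — expand G → R
step 5: stack=$ id R  input=print id $  — expand R → C
step 6: stack=$ id C  input=print id $  — expand C → print
step 7: stack=$ id print  input=print id $  — match print
step 8: stack=$ id  input=id $  — match id
Accept reached after 8 steps.

8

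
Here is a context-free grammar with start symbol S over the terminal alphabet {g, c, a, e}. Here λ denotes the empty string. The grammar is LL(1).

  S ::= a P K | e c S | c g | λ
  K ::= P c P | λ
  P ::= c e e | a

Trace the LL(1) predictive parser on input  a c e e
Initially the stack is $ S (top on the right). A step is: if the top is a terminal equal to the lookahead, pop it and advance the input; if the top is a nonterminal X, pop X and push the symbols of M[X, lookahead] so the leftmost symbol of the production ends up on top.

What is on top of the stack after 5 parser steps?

step 1: stack=$ S  input=a c e e $  — expand S ::= a P K
step 2: stack=$ K P a  input=a c e e $  — match a
step 3: stack=$ K P  input=c e e $  — expand P ::= c e e
step 4: stack=$ K e e c  input=c e e $  — match c
step 5: stack=$ K e e  input=e e $  — match e
Stack after step 5: $ K e (top = e).

e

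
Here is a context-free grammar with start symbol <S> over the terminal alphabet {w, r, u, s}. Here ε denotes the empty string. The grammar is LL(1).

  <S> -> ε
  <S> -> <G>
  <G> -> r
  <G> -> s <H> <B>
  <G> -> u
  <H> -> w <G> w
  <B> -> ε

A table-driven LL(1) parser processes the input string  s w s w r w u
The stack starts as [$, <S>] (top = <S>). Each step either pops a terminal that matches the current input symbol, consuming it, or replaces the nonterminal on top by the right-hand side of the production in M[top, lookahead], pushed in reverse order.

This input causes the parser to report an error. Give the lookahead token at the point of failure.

      Stack                Input            Action
   1  $ <S>                s w s w r w u $  expand <S> -> <G>
   2  $ <G>                s w s w r w u $  expand <G> -> s <H> <B>
   3  $ <B> <H> s          s w s w r w u $  match s
   4  $ <B> <H>            w s w r w u $    expand <H> -> w <G> w
   5  $ <B> w <G> w        w s w r w u $    match w
   6  $ <B> w <G>          s w r w u $      expand <G> -> s <H> <B>
   7  $ <B> w <B> <H> s    s w r w u $      match s
   8  $ <B> w <B> <H>      w r w u $        expand <H> -> w <G> w
   9  $ <B> w <B> w <G> w  w r w u $        match w
  10  $ <B> w <B> w <G>    r w u $          expand <G> -> r
  11  $ <B> w <B> w r      r w u $          match r
  12  $ <B> w <B> w        w u $            match w
  13  $ <B> w <B>          u $              error: M[<B>, u] is empty

u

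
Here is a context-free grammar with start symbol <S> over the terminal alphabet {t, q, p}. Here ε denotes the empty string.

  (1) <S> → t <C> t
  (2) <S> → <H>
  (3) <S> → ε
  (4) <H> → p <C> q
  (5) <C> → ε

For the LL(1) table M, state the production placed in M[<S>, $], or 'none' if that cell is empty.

<S> → ε

FIRST(<H>) = {p}
FIRST(<C>) = {ε}
FIRST(<S>) = {ε, p, t}  (via <H>)
FOLLOW(<S>) includes $ since <S> is the start symbol.
FOLLOW(<S>): <S> appears on no right-hand side. Thus FOLLOW(<S>) = {$}.
For <S> → t <C> t: FIRST(t <C> t) = {t}, so it goes in M[<S>, t] for t ∈ {t}.
For <S> → <H>: FIRST(<H>) = {p}, so it goes in M[<S>, t] for t ∈ {p}.
For <S> → ε: FIRST(ε) = {ε}, so it goes in M[<S>, t] for t ∈ {}; since ε ∈ FIRST, also for every t ∈ FOLLOW(<S>) = {$}.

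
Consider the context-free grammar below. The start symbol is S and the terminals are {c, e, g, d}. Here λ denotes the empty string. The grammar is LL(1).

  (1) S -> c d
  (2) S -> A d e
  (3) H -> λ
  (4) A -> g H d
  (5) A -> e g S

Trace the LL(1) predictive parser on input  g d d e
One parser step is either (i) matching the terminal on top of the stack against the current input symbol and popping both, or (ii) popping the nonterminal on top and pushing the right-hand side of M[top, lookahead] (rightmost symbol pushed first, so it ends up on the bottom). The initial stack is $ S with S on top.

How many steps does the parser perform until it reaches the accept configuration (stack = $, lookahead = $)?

step 1: stack=$ S  input=g d d e $  — expand S -> A d e
step 2: stack=$ e d A  input=g d d e $  — expand A -> g H d
step 3: stack=$ e d d H g  input=g d d e $  — match g
step 4: stack=$ e d d H  input=d d e $  — expand H -> λ
step 5: stack=$ e d d  input=d d e $  — match d
step 6: stack=$ e d  input=d e $  — match d
step 7: stack=$ e  input=e $  — match e
Accept reached after 7 steps.

7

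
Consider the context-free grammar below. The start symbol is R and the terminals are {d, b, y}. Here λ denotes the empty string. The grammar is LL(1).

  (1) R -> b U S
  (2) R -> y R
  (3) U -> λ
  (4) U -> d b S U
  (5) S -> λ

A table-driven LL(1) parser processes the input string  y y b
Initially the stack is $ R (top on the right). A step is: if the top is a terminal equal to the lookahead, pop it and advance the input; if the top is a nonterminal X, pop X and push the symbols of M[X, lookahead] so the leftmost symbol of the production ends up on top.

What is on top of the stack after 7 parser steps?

step 1: stack=$ R  input=y y b $  — expand R -> y R
step 2: stack=$ R y  input=y y b $  — match y
step 3: stack=$ R  input=y b $  — expand R -> y R
step 4: stack=$ R y  input=y b $  — match y
step 5: stack=$ R  input=b $  — expand R -> b U S
step 6: stack=$ S U b  input=b $  — match b
step 7: stack=$ S U  input=$  — expand U -> λ
Stack after step 7: $ S (top = S).

S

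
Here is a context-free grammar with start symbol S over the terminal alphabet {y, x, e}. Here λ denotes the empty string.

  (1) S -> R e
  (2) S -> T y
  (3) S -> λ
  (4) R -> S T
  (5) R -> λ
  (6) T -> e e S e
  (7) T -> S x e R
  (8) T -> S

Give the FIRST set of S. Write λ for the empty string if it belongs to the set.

{λ, e, x, y}

FIRST(S) = {λ, e, x, y}  (via R e, T y)
FIRST(T) = {λ, e, x, y}  (via S x e R, S)
FIRST(R) = {λ, e, x, y}  (via S T)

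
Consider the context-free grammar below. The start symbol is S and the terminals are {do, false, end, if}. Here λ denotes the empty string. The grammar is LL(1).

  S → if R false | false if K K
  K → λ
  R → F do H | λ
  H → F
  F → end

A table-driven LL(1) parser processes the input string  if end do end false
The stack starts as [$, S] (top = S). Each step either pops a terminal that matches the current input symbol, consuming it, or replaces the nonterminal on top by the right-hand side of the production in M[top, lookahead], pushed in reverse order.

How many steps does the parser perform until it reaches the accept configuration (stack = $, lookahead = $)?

10

      Stack             Input                  Action
   1  $ S               if end do end false $  expand S → if R false
   2  $ false R if      if end do end false $  match if
   3  $ false R         end do end false $     expand R → F do H
   4  $ false H do F    end do end false $     expand F → end
   5  $ false H do end  end do end false $     match end
   6  $ false H do      do end false $         match do
   7  $ false H         end false $            expand H → F
   8  $ false F         end false $            expand F → end
   9  $ false end       end false $            match end
  10  $ false           false $                match false
Accept reached after 10 steps.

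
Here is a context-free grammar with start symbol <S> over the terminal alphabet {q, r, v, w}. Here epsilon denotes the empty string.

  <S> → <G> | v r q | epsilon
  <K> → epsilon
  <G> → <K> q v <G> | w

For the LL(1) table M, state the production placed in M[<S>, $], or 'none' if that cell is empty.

<S> → epsilon

FIRST(<K>): from <K>→epsilon we get {epsilon}. So FIRST(<K>) = {epsilon}.
FIRST(<G>): from <G>→<K> q v <G> we get {q}; from <G>→w we get {w}. So FIRST(<G>) = {q, w}.
FIRST(<S>): from <S>→<G> we get {q, w}; from <S>→v r q we get {v}; from <S>→epsilon we get {epsilon}. So FIRST(<S>) = {epsilon, q, v, w}.
FOLLOW(<S>) includes $ since <S> is the start symbol.
FOLLOW(<S>): <S> appears on no right-hand side. Thus FOLLOW(<S>) = {$}.
For <S> → <G>: FIRST(<G>) = {q, w}, so it goes in M[<S>, t] for t ∈ {q, w}.
For <S> → v r q: FIRST(v r q) = {v}, so it goes in M[<S>, t] for t ∈ {v}.
For <S> → epsilon: FIRST(epsilon) = {epsilon}, so it goes in M[<S>, t] for t ∈ {}; since epsilon ∈ FIRST, also for every t ∈ FOLLOW(<S>) = {$}.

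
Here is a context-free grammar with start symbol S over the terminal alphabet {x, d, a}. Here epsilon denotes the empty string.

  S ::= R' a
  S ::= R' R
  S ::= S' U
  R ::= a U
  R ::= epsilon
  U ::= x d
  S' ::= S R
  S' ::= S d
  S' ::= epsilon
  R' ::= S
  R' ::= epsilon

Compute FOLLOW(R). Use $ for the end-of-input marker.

FIRST(R) = {epsilon, a}
FIRST(U) = {x}
FIRST(S) = {epsilon, a, d, x}  (via R' a, R' R, S' U)
FIRST(S') = {epsilon, a, d, x}  (via S R, S d)
FIRST(R') = {epsilon, a, d, x}  (via S)
FOLLOW(S) includes $ since S is the start symbol.
FOLLOW(S'): in S::=S' U, S' is followed by U with FIRST {x}. Thus FOLLOW(S') = {x}.
FOLLOW(S): in S'::=S R, S is followed by R with FIRST {epsilon, a}; in S'::=S R, the suffix after S is nullable, so FOLLOW(S) ⊇ FOLLOW(S') = {x}; in S'::=S d, S is followed by d with FIRST {d}; in R'::=S, the suffix after S is empty, so FOLLOW(S) ⊇ FOLLOW(R') = {$, a, d, x}. Thus FOLLOW(S) = {$, a, d, x}.
FOLLOW(R): in S::=R' R, the suffix after R is empty, so FOLLOW(R) ⊇ FOLLOW(S) = {$, a, d, x}; in S'::=S R, the suffix after R is empty, so FOLLOW(R) ⊇ FOLLOW(S') = {x}. Thus FOLLOW(R) = {$, a, d, x}.
FOLLOW(U): in S::=S' U, the suffix after U is empty, so FOLLOW(U) ⊇ FOLLOW(S) = {$, a, d, x}; in R::=a U, the suffix after U is empty, so FOLLOW(U) ⊇ FOLLOW(R) = {$, a, d, x}. Thus FOLLOW(U) = {$, a, d, x}.
FOLLOW(R'): in S::=R' a, R' is followed by a with FIRST {a}; in S::=R' R, R' is followed by R with FIRST {epsilon, a}; in S::=R' R, the suffix after R' is nullable, so FOLLOW(R') ⊇ FOLLOW(S) = {$, a, d, x}. Thus FOLLOW(R') = {$, a, d, x}.

{$, a, d, x}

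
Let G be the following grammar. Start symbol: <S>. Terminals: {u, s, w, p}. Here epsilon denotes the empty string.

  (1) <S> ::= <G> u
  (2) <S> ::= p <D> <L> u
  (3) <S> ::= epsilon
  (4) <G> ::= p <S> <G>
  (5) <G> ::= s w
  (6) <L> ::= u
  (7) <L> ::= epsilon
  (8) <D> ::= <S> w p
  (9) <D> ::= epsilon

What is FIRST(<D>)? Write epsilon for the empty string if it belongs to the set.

FIRST(<G>): from <G>::=p <S> <G> we get {p}; from <G>::=s w we get {s}. So FIRST(<G>) = {p, s}.
FIRST(<L>): from <L>::=u we get {u}; from <L>::=epsilon we get {epsilon}. So FIRST(<L>) = {epsilon, u}.
FIRST(<S>): from <S>::=<G> u we get {p, s}; from <S>::=p <D> <L> u we get {p}; from <S>::=epsilon we get {epsilon}. So FIRST(<S>) = {epsilon, p, s}.
FIRST(<D>): from <D>::=<S> w p we get {p, s, w}; from <D>::=epsilon we get {epsilon}. So FIRST(<D>) = {epsilon, p, s, w}.

{epsilon, p, s, w}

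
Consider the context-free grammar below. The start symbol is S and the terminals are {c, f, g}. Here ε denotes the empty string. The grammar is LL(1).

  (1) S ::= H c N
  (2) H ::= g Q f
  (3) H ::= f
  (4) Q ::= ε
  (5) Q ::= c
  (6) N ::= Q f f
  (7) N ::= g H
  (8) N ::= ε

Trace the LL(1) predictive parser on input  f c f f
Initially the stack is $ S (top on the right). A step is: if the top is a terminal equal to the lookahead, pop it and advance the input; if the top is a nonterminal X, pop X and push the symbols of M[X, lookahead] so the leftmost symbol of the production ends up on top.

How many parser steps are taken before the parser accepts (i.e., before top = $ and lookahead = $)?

8

step 1: stack=$ S  input=f c f f $  — expand S ::= H c N
step 2: stack=$ N c H  input=f c f f $  — expand H ::= f
step 3: stack=$ N c f  input=f c f f $  — match f
step 4: stack=$ N c  input=c f f $  — match c
step 5: stack=$ N  input=f f $  — expand N ::= Q f f
step 6: stack=$ f f Q  input=f f $  — expand Q ::= ε
step 7: stack=$ f f  input=f f $  — match f
step 8: stack=$ f  input=f $  — match f
Accept reached after 8 steps.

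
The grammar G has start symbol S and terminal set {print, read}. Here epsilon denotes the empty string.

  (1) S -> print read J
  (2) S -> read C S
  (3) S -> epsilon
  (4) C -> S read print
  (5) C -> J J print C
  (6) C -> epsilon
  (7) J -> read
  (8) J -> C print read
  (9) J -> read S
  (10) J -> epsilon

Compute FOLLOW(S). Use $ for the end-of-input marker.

{$, print, read}

FIRST(S) = {epsilon, print, read}
FIRST(C) = {epsilon, print, read}  (via S read print, J J print C)
FIRST(J) = {epsilon, print, read}  (via C print read)
FOLLOW(S) includes $ since S is the start symbol.
FOLLOW(S): in S->read C S, the suffix after S is empty (adds nothing new); in C->S read print, S is followed by read print with FIRST {read}; in J->read S, the suffix after S is empty, so FOLLOW(S) ⊇ FOLLOW(J) = {$, print, read}. Thus FOLLOW(S) = {$, print, read}.
FOLLOW(C): in S->read C S, C is followed by S with FIRST {epsilon, print, read}; in S->read C S, the suffix after C is nullable, so FOLLOW(C) ⊇ FOLLOW(S) = {$, print, read}; in C->J J print C, the suffix after C is empty (adds nothing new); in J->C print read, C is followed by print read with FIRST {print}. Thus FOLLOW(C) = {$, print, read}.
FOLLOW(J): in S->print read J, the suffix after J is empty, so FOLLOW(J) ⊇ FOLLOW(S) = {$, print, read}; in C->J J print C (occurrence 1), J is followed by J print C with FIRST {print, read}; in C->J J print C (occurrence 2), J is followed by print C with FIRST {print}. Thus FOLLOW(J) = {$, print, read}.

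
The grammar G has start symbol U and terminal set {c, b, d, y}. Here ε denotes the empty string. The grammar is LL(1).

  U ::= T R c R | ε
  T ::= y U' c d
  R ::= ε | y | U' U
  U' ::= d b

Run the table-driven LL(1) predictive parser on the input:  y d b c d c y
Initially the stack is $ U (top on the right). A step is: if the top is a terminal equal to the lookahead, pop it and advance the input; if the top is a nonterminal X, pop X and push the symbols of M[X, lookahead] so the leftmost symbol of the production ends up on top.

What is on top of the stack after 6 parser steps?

step 1: stack=$ U  input=y d b c d c y $  — expand U ::= T R c R
step 2: stack=$ R c R T  input=y d b c d c y $  — expand T ::= y U' c d
step 3: stack=$ R c R d c U' y  input=y d b c d c y $  — match y
step 4: stack=$ R c R d c U'  input=d b c d c y $  — expand U' ::= d b
step 5: stack=$ R c R d c b d  input=d b c d c y $  — match d
step 6: stack=$ R c R d c b  input=b c d c y $  — match b
Stack after step 6: $ R c R d c (top = c).

c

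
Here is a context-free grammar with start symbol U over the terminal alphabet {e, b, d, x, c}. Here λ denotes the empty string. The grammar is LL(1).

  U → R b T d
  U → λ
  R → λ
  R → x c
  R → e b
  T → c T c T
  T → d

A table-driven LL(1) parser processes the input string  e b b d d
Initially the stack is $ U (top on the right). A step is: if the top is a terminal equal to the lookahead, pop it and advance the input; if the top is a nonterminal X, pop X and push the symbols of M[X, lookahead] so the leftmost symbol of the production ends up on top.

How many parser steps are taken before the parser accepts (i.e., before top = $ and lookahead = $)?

step 1: stack=$ U  input=e b b d d $  — expand U → R b T d
step 2: stack=$ d T b R  input=e b b d d $  — expand R → e b
step 3: stack=$ d T b b e  input=e b b d d $  — match e
step 4: stack=$ d T b b  input=b b d d $  — match b
step 5: stack=$ d T b  input=b d d $  — match b
step 6: stack=$ d T  input=d d $  — expand T → d
step 7: stack=$ d d  input=d d $  — match d
step 8: stack=$ d  input=d $  — match d
Accept reached after 8 steps.

8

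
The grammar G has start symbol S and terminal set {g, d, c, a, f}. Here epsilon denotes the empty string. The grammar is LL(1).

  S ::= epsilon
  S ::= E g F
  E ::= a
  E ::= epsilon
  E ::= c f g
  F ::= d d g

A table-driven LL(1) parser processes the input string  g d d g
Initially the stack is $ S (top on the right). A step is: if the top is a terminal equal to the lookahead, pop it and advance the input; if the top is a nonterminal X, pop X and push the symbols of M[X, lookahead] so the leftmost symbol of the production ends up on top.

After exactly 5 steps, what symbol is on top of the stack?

d

     Stack    Input      Action
  1  $ S      g d d g $  expand S ::= E g F
  2  $ F g E  g d d g $  expand E ::= epsilon
  3  $ F g    g d d g $  match g
  4  $ F      d d g $    expand F ::= d d g
  5  $ g d d  d d g $    match d
Stack after step 5: $ g d (top = d).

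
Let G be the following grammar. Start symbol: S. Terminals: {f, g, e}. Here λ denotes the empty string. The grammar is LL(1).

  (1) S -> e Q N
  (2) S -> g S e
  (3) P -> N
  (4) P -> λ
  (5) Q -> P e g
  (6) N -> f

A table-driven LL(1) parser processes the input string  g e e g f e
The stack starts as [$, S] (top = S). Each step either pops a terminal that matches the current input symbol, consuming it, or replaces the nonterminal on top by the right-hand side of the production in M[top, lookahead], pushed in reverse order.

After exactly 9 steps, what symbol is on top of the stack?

step 1: stack=$ S  input=g e e g f e $  — expand S -> g S e
step 2: stack=$ e S g  input=g e e g f e $  — match g
step 3: stack=$ e S  input=e e g f e $  — expand S -> e Q N
step 4: stack=$ e N Q e  input=e e g f e $  — match e
step 5: stack=$ e N Q  input=e g f e $  — expand Q -> P e g
step 6: stack=$ e N g e P  input=e g f e $  — expand P -> λ
step 7: stack=$ e N g e  input=e g f e $  — match e
step 8: stack=$ e N g  input=g f e $  — match g
step 9: stack=$ e N  input=f e $  — expand N -> f
Stack after step 9: $ e f (top = f).

f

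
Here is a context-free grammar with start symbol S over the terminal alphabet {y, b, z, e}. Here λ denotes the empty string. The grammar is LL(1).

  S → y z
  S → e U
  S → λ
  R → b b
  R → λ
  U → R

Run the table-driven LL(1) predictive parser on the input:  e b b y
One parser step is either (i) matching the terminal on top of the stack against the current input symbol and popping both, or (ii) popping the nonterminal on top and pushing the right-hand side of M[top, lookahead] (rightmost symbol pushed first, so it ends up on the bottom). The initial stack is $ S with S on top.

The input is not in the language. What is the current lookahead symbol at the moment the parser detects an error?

step 1: stack=$ S  input=e b b y $  — expand S → e U
step 2: stack=$ U e  input=e b b y $  — match e
step 3: stack=$ U  input=b b y $  — expand U → R
step 4: stack=$ R  input=b b y $  — expand R → b b
step 5: stack=$ b b  input=b b y $  — match b
step 6: stack=$ b  input=b y $  — match b
step 7: stack=$  input=y $  — error: stack empty but input remains

y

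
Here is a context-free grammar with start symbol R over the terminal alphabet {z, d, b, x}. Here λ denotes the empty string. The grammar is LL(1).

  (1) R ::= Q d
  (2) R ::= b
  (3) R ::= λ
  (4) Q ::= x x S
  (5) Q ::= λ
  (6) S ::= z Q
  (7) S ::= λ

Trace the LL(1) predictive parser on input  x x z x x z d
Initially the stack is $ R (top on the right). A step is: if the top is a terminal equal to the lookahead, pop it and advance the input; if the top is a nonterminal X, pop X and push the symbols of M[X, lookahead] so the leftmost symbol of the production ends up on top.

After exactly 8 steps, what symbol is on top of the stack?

     Stack      Input            Action
  1  $ R        x x z x x z d $  expand R ::= Q d
  2  $ d Q      x x z x x z d $  expand Q ::= x x S
  3  $ d S x x  x x z x x z d $  match x
  4  $ d S x    x z x x z d $    match x
  5  $ d S      z x x z d $      expand S ::= z Q
  6  $ d Q z    z x x z d $      match z
  7  $ d Q      x x z d $        expand Q ::= x x S
  8  $ d S x x  x x z d $        match x
Stack after step 8: $ d S x (top = x).

x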